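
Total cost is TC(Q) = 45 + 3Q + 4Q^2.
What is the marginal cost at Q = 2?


MC = dTC/dQ = 3 + 2*4*Q
At Q = 2:
MC = 3 + 8*2
MC = 3 + 16 = 19

19


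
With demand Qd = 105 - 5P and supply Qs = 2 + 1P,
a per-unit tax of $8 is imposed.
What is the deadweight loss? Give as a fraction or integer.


Pre-tax equilibrium quantity: Q* = 115/6
Post-tax equilibrium quantity: Q_tax = 25/2
Reduction in quantity: Q* - Q_tax = 20/3
DWL = (1/2) * tax * (Q* - Q_tax)
DWL = (1/2) * 8 * 20/3 = 80/3

80/3


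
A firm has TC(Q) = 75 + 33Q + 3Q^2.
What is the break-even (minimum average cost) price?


AC(Q) = 75/Q + 33 + 3Q
To minimize: dAC/dQ = -75/Q^2 + 3 = 0
Q^2 = 75/3 = 25
Q* = 5
Min AC = 75/5 + 33 + 3*5
Min AC = 15 + 33 + 15 = 63

63


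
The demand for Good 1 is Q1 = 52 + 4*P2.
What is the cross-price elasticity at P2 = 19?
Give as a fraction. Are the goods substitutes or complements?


dQ1/dP2 = 4
At P2 = 19: Q1 = 52 + 4*19 = 128
Exy = (dQ1/dP2)(P2/Q1) = 4 * 19 / 128 = 19/32
Since Exy > 0, the goods are substitutes.

19/32 (substitutes)


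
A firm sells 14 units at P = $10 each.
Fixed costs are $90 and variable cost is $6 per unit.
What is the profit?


Total Revenue = P * Q = 10 * 14 = $140
Total Cost = FC + VC*Q = 90 + 6*14 = $174
Profit = TR - TC = 140 - 174 = $-34

$-34


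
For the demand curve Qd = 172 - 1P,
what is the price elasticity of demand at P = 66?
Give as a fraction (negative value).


dQ/dP = -1
At P = 66: Q = 172 - 1*66 = 106
E = (dQ/dP)(P/Q) = (-1)(66/106) = -33/53

-33/53


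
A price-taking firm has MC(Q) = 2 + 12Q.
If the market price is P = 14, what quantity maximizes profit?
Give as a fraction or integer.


In perfect competition, profit is maximized where P = MC.
14 = 2 + 12Q
12 = 12Q
Q* = 12/12 = 1

1


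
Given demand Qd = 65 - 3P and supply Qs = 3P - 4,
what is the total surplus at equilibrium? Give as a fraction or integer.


Find equilibrium: 65 - 3P = 3P - 4
65 + 4 = 6P
P* = 69/6 = 23/2
Q* = 3*23/2 - 4 = 61/2
Inverse demand: P = 65/3 - Q/3, so P_max = 65/3
Inverse supply: P = 4/3 + Q/3, so P_min = 4/3
CS = (1/2) * 61/2 * (65/3 - 23/2) = 3721/24
PS = (1/2) * 61/2 * (23/2 - 4/3) = 3721/24
TS = CS + PS = 3721/24 + 3721/24 = 3721/12

3721/12


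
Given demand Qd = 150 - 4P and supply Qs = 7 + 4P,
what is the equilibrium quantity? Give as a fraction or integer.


First find equilibrium price:
150 - 4P = 7 + 4P
P* = 143/8 = 143/8
Then substitute into demand:
Q* = 150 - 4 * 143/8 = 157/2

157/2


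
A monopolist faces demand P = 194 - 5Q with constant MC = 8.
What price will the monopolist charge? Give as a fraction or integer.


MR = 194 - 10Q
Set MR = MC: 194 - 10Q = 8
Q* = 93/5
Substitute into demand:
P* = 194 - 5*93/5 = 101

101


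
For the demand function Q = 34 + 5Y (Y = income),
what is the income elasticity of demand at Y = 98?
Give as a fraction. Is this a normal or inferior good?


dQ/dY = 5
At Y = 98: Q = 34 + 5*98 = 524
Ey = (dQ/dY)(Y/Q) = 5 * 98 / 524 = 245/262
Since Ey > 0, this is a normal good.

245/262 (normal good)


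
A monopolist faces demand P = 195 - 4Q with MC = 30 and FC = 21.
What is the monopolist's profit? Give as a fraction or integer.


MR = MC: 195 - 8Q = 30
Q* = 165/8
P* = 195 - 4*165/8 = 225/2
Profit = (P* - MC)*Q* - FC
= (225/2 - 30)*165/8 - 21
= 165/2*165/8 - 21
= 27225/16 - 21 = 26889/16

26889/16


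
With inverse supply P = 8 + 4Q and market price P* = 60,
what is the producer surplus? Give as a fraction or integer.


Minimum supply price (at Q=0): P_min = 8
Quantity supplied at P* = 60:
Q* = (60 - 8)/4 = 13
PS = (1/2) * Q* * (P* - P_min)
PS = (1/2) * 13 * (60 - 8)
PS = (1/2) * 13 * 52 = 338

338


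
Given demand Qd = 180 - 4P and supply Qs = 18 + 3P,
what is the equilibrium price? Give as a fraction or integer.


At equilibrium, Qd = Qs.
180 - 4P = 18 + 3P
180 - 18 = 4P + 3P
162 = 7P
P* = 162/7 = 162/7

162/7


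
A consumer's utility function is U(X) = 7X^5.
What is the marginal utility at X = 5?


MU = dU/dX = 7*5*X^(5-1)
MU = 35*X^4
At X = 5:
MU = 35 * 5^4
MU = 35 * 625 = 21875

21875


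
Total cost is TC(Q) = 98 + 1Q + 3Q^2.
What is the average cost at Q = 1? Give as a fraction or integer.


TC(1) = 98 + 1*1 + 3*1^2
TC(1) = 98 + 1 + 3 = 102
AC = TC/Q = 102/1 = 102

102


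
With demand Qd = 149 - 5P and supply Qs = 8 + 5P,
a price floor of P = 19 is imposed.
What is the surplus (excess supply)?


At P = 19:
Qd = 149 - 5*19 = 54
Qs = 8 + 5*19 = 103
Surplus = Qs - Qd = 103 - 54 = 49

49


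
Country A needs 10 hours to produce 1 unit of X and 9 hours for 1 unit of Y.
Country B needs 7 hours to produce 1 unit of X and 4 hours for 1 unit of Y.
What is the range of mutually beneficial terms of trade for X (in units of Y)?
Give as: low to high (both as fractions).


Opportunity cost of X for Country A = hours_X / hours_Y = 10/9 = 10/9 units of Y
Opportunity cost of X for Country B = hours_X / hours_Y = 7/4 = 7/4 units of Y
Terms of trade must be between the two opportunity costs.
Range: 10/9 to 7/4

10/9 to 7/4


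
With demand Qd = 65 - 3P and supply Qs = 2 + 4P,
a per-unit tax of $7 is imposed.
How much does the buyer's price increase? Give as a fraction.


With a per-unit tax, the buyer's price increase depends on relative slopes.
Supply slope: d = 4, Demand slope: b = 3
Buyer's price increase = d * tax / (b + d)
= 4 * 7 / (3 + 4)
= 28 / 7 = 4

4


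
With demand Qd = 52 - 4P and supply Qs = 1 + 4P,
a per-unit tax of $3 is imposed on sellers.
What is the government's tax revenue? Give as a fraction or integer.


With tax on sellers, new supply: Qs' = 1 + 4(P - 3)
= 4P - 11
New equilibrium quantity:
Q_new = 41/2
Tax revenue = tax * Q_new = 3 * 41/2 = 123/2

123/2


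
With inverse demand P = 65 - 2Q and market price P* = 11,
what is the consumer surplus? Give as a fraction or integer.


Maximum willingness to pay (at Q=0): P_max = 65
Quantity demanded at P* = 11:
Q* = (65 - 11)/2 = 27
CS = (1/2) * Q* * (P_max - P*)
CS = (1/2) * 27 * (65 - 11)
CS = (1/2) * 27 * 54 = 729

729


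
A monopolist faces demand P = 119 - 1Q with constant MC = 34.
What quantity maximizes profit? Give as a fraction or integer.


TR = P*Q = (119 - 1Q)Q = 119Q - 1Q^2
MR = dTR/dQ = 119 - 2Q
Set MR = MC:
119 - 2Q = 34
85 = 2Q
Q* = 85/2 = 85/2

85/2


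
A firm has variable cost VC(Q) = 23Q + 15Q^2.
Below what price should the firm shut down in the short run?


AVC(Q) = VC(Q)/Q = 23 + 15Q
AVC is increasing in Q, so minimum AVC is at Q -> 0+.
Min AVC = 23
The firm should shut down if P < 23.

23


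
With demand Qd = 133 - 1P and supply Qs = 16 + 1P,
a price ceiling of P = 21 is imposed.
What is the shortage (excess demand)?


At P = 21:
Qd = 133 - 1*21 = 112
Qs = 16 + 1*21 = 37
Shortage = Qd - Qs = 112 - 37 = 75

75


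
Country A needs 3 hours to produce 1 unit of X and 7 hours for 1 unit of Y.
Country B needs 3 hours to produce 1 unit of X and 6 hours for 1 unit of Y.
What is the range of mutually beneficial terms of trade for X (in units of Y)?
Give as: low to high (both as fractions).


Opportunity cost of X for Country A = hours_X / hours_Y = 3/7 = 3/7 units of Y
Opportunity cost of X for Country B = hours_X / hours_Y = 3/6 = 1/2 units of Y
Terms of trade must be between the two opportunity costs.
Range: 3/7 to 1/2

3/7 to 1/2


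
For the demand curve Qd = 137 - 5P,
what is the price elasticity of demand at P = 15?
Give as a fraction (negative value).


dQ/dP = -5
At P = 15: Q = 137 - 5*15 = 62
E = (dQ/dP)(P/Q) = (-5)(15/62) = -75/62

-75/62


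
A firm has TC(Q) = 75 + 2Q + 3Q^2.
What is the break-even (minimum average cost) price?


AC(Q) = 75/Q + 2 + 3Q
To minimize: dAC/dQ = -75/Q^2 + 3 = 0
Q^2 = 75/3 = 25
Q* = 5
Min AC = 75/5 + 2 + 3*5
Min AC = 15 + 2 + 15 = 32

32


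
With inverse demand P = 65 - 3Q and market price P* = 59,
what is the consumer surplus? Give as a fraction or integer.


Maximum willingness to pay (at Q=0): P_max = 65
Quantity demanded at P* = 59:
Q* = (65 - 59)/3 = 2
CS = (1/2) * Q* * (P_max - P*)
CS = (1/2) * 2 * (65 - 59)
CS = (1/2) * 2 * 6 = 6

6


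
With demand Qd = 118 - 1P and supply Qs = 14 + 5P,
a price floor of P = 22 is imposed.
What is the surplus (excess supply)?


At P = 22:
Qd = 118 - 1*22 = 96
Qs = 14 + 5*22 = 124
Surplus = Qs - Qd = 124 - 96 = 28

28


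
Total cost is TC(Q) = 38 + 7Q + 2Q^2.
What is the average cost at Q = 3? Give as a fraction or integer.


TC(3) = 38 + 7*3 + 2*3^2
TC(3) = 38 + 21 + 18 = 77
AC = TC/Q = 77/3 = 77/3

77/3


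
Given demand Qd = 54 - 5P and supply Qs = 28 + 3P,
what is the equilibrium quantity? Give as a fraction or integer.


First find equilibrium price:
54 - 5P = 28 + 3P
P* = 26/8 = 13/4
Then substitute into demand:
Q* = 54 - 5 * 13/4 = 151/4

151/4


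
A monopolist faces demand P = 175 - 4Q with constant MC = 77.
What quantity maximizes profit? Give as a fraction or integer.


TR = P*Q = (175 - 4Q)Q = 175Q - 4Q^2
MR = dTR/dQ = 175 - 8Q
Set MR = MC:
175 - 8Q = 77
98 = 8Q
Q* = 98/8 = 49/4

49/4


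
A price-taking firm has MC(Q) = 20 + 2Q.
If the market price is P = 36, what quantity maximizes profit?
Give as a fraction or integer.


In perfect competition, profit is maximized where P = MC.
36 = 20 + 2Q
16 = 2Q
Q* = 16/2 = 8

8


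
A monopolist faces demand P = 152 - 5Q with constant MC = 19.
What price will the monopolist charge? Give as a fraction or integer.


MR = 152 - 10Q
Set MR = MC: 152 - 10Q = 19
Q* = 133/10
Substitute into demand:
P* = 152 - 5*133/10 = 171/2

171/2


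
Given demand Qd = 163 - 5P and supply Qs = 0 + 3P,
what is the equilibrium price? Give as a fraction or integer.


At equilibrium, Qd = Qs.
163 - 5P = 0 + 3P
163 - 0 = 5P + 3P
163 = 8P
P* = 163/8 = 163/8

163/8


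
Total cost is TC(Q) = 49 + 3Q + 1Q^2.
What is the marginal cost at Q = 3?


MC = dTC/dQ = 3 + 2*1*Q
At Q = 3:
MC = 3 + 2*3
MC = 3 + 6 = 9

9


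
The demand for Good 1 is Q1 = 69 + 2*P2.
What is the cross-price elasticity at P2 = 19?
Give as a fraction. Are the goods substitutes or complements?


dQ1/dP2 = 2
At P2 = 19: Q1 = 69 + 2*19 = 107
Exy = (dQ1/dP2)(P2/Q1) = 2 * 19 / 107 = 38/107
Since Exy > 0, the goods are substitutes.

38/107 (substitutes)


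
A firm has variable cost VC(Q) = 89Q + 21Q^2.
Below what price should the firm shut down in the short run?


AVC(Q) = VC(Q)/Q = 89 + 21Q
AVC is increasing in Q, so minimum AVC is at Q -> 0+.
Min AVC = 89
The firm should shut down if P < 89.

89


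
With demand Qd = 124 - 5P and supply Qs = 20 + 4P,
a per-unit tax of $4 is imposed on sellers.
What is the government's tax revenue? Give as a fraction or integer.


With tax on sellers, new supply: Qs' = 20 + 4(P - 4)
= 4 + 4P
New equilibrium quantity:
Q_new = 172/3
Tax revenue = tax * Q_new = 4 * 172/3 = 688/3

688/3


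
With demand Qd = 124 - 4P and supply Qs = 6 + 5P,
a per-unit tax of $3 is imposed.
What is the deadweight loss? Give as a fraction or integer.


Pre-tax equilibrium quantity: Q* = 644/9
Post-tax equilibrium quantity: Q_tax = 584/9
Reduction in quantity: Q* - Q_tax = 20/3
DWL = (1/2) * tax * (Q* - Q_tax)
DWL = (1/2) * 3 * 20/3 = 10

10


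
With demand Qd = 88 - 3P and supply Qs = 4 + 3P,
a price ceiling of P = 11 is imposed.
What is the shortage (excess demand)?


At P = 11:
Qd = 88 - 3*11 = 55
Qs = 4 + 3*11 = 37
Shortage = Qd - Qs = 55 - 37 = 18

18


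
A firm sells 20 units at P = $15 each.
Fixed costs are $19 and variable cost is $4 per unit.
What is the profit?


Total Revenue = P * Q = 15 * 20 = $300
Total Cost = FC + VC*Q = 19 + 4*20 = $99
Profit = TR - TC = 300 - 99 = $201

$201


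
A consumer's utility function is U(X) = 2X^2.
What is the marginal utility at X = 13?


MU = dU/dX = 2*2*X^(2-1)
MU = 4*X^1
At X = 13:
MU = 4 * 13^1
MU = 4 * 13 = 52

52


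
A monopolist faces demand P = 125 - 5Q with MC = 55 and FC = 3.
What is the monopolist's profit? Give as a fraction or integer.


MR = MC: 125 - 10Q = 55
Q* = 7
P* = 125 - 5*7 = 90
Profit = (P* - MC)*Q* - FC
= (90 - 55)*7 - 3
= 35*7 - 3
= 245 - 3 = 242

242


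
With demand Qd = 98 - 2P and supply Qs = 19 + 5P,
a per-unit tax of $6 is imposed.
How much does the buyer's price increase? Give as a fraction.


With a per-unit tax, the buyer's price increase depends on relative slopes.
Supply slope: d = 5, Demand slope: b = 2
Buyer's price increase = d * tax / (b + d)
= 5 * 6 / (2 + 5)
= 30 / 7 = 30/7

30/7


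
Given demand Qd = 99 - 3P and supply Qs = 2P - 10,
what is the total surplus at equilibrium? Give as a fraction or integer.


Find equilibrium: 99 - 3P = 2P - 10
99 + 10 = 5P
P* = 109/5 = 109/5
Q* = 2*109/5 - 10 = 168/5
Inverse demand: P = 33 - Q/3, so P_max = 33
Inverse supply: P = 5 + Q/2, so P_min = 5
CS = (1/2) * 168/5 * (33 - 109/5) = 4704/25
PS = (1/2) * 168/5 * (109/5 - 5) = 7056/25
TS = CS + PS = 4704/25 + 7056/25 = 2352/5

2352/5


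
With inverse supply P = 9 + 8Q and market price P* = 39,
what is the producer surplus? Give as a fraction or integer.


Minimum supply price (at Q=0): P_min = 9
Quantity supplied at P* = 39:
Q* = (39 - 9)/8 = 15/4
PS = (1/2) * Q* * (P* - P_min)
PS = (1/2) * 15/4 * (39 - 9)
PS = (1/2) * 15/4 * 30 = 225/4

225/4


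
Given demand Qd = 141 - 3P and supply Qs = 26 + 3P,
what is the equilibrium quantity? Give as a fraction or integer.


First find equilibrium price:
141 - 3P = 26 + 3P
P* = 115/6 = 115/6
Then substitute into demand:
Q* = 141 - 3 * 115/6 = 167/2

167/2


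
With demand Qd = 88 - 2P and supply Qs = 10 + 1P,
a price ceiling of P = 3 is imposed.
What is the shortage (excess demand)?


At P = 3:
Qd = 88 - 2*3 = 82
Qs = 10 + 1*3 = 13
Shortage = Qd - Qs = 82 - 13 = 69

69


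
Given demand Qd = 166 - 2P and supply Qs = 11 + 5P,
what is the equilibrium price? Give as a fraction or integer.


At equilibrium, Qd = Qs.
166 - 2P = 11 + 5P
166 - 11 = 2P + 5P
155 = 7P
P* = 155/7 = 155/7

155/7


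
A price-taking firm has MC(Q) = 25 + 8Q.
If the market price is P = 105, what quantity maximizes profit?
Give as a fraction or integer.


In perfect competition, profit is maximized where P = MC.
105 = 25 + 8Q
80 = 8Q
Q* = 80/8 = 10

10


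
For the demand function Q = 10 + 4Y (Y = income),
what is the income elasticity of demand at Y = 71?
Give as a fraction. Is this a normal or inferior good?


dQ/dY = 4
At Y = 71: Q = 10 + 4*71 = 294
Ey = (dQ/dY)(Y/Q) = 4 * 71 / 294 = 142/147
Since Ey > 0, this is a normal good.

142/147 (normal good)


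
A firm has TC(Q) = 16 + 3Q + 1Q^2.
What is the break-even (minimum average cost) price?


AC(Q) = 16/Q + 3 + 1Q
To minimize: dAC/dQ = -16/Q^2 + 1 = 0
Q^2 = 16/1 = 16
Q* = 4
Min AC = 16/4 + 3 + 1*4
Min AC = 4 + 3 + 4 = 11

11


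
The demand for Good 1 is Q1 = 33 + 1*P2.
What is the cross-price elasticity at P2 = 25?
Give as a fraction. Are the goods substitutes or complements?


dQ1/dP2 = 1
At P2 = 25: Q1 = 33 + 1*25 = 58
Exy = (dQ1/dP2)(P2/Q1) = 1 * 25 / 58 = 25/58
Since Exy > 0, the goods are substitutes.

25/58 (substitutes)


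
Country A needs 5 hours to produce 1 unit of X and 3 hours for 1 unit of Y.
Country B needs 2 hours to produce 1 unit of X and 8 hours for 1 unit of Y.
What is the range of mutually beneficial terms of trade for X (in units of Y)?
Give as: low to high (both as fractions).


Opportunity cost of X for Country A = hours_X / hours_Y = 5/3 = 5/3 units of Y
Opportunity cost of X for Country B = hours_X / hours_Y = 2/8 = 1/4 units of Y
Terms of trade must be between the two opportunity costs.
Range: 1/4 to 5/3

1/4 to 5/3


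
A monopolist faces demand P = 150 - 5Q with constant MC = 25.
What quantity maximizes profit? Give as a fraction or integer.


TR = P*Q = (150 - 5Q)Q = 150Q - 5Q^2
MR = dTR/dQ = 150 - 10Q
Set MR = MC:
150 - 10Q = 25
125 = 10Q
Q* = 125/10 = 25/2

25/2


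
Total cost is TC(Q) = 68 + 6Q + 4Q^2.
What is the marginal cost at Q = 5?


MC = dTC/dQ = 6 + 2*4*Q
At Q = 5:
MC = 6 + 8*5
MC = 6 + 40 = 46

46


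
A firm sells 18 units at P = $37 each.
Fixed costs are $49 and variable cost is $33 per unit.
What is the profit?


Total Revenue = P * Q = 37 * 18 = $666
Total Cost = FC + VC*Q = 49 + 33*18 = $643
Profit = TR - TC = 666 - 643 = $23

$23


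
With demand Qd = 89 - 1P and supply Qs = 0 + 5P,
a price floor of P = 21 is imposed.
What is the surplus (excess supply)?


At P = 21:
Qd = 89 - 1*21 = 68
Qs = 0 + 5*21 = 105
Surplus = Qs - Qd = 105 - 68 = 37

37


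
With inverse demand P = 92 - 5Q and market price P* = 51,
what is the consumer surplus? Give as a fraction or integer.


Maximum willingness to pay (at Q=0): P_max = 92
Quantity demanded at P* = 51:
Q* = (92 - 51)/5 = 41/5
CS = (1/2) * Q* * (P_max - P*)
CS = (1/2) * 41/5 * (92 - 51)
CS = (1/2) * 41/5 * 41 = 1681/10

1681/10


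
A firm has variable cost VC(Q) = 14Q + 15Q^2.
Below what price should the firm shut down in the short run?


AVC(Q) = VC(Q)/Q = 14 + 15Q
AVC is increasing in Q, so minimum AVC is at Q -> 0+.
Min AVC = 14
The firm should shut down if P < 14.

14


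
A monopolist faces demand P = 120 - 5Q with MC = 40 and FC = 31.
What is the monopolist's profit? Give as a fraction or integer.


MR = MC: 120 - 10Q = 40
Q* = 8
P* = 120 - 5*8 = 80
Profit = (P* - MC)*Q* - FC
= (80 - 40)*8 - 31
= 40*8 - 31
= 320 - 31 = 289

289


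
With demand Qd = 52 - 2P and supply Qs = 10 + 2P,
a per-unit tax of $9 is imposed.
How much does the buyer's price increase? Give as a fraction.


With a per-unit tax, the buyer's price increase depends on relative slopes.
Supply slope: d = 2, Demand slope: b = 2
Buyer's price increase = d * tax / (b + d)
= 2 * 9 / (2 + 2)
= 18 / 4 = 9/2

9/2


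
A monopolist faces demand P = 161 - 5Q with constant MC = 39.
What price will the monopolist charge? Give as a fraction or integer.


MR = 161 - 10Q
Set MR = MC: 161 - 10Q = 39
Q* = 61/5
Substitute into demand:
P* = 161 - 5*61/5 = 100

100


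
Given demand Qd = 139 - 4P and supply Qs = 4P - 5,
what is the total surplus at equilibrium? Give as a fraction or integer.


Find equilibrium: 139 - 4P = 4P - 5
139 + 5 = 8P
P* = 144/8 = 18
Q* = 4*18 - 5 = 67
Inverse demand: P = 139/4 - Q/4, so P_max = 139/4
Inverse supply: P = 5/4 + Q/4, so P_min = 5/4
CS = (1/2) * 67 * (139/4 - 18) = 4489/8
PS = (1/2) * 67 * (18 - 5/4) = 4489/8
TS = CS + PS = 4489/8 + 4489/8 = 4489/4

4489/4


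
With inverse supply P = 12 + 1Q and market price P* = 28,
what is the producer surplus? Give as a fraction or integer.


Minimum supply price (at Q=0): P_min = 12
Quantity supplied at P* = 28:
Q* = (28 - 12)/1 = 16
PS = (1/2) * Q* * (P* - P_min)
PS = (1/2) * 16 * (28 - 12)
PS = (1/2) * 16 * 16 = 128

128


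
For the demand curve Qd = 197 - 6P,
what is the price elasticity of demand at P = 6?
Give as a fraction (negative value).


dQ/dP = -6
At P = 6: Q = 197 - 6*6 = 161
E = (dQ/dP)(P/Q) = (-6)(6/161) = -36/161

-36/161


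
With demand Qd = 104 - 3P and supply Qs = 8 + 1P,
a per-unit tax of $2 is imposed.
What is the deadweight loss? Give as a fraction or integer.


Pre-tax equilibrium quantity: Q* = 32
Post-tax equilibrium quantity: Q_tax = 61/2
Reduction in quantity: Q* - Q_tax = 3/2
DWL = (1/2) * tax * (Q* - Q_tax)
DWL = (1/2) * 2 * 3/2 = 3/2

3/2


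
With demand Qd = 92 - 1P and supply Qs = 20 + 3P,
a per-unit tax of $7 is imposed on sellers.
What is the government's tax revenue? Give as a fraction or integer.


With tax on sellers, new supply: Qs' = 20 + 3(P - 7)
= 3P - 1
New equilibrium quantity:
Q_new = 275/4
Tax revenue = tax * Q_new = 7 * 275/4 = 1925/4

1925/4


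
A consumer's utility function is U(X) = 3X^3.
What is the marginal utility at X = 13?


MU = dU/dX = 3*3*X^(3-1)
MU = 9*X^2
At X = 13:
MU = 9 * 13^2
MU = 9 * 169 = 1521

1521


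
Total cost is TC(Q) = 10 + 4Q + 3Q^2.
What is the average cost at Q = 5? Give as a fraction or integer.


TC(5) = 10 + 4*5 + 3*5^2
TC(5) = 10 + 20 + 75 = 105
AC = TC/Q = 105/5 = 21

21


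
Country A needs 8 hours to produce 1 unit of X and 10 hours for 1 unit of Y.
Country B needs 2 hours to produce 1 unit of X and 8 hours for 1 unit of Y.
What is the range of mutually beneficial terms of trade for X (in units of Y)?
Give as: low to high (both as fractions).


Opportunity cost of X for Country A = hours_X / hours_Y = 8/10 = 4/5 units of Y
Opportunity cost of X for Country B = hours_X / hours_Y = 2/8 = 1/4 units of Y
Terms of trade must be between the two opportunity costs.
Range: 1/4 to 4/5

1/4 to 4/5


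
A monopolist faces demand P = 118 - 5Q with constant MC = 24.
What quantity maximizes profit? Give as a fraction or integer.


TR = P*Q = (118 - 5Q)Q = 118Q - 5Q^2
MR = dTR/dQ = 118 - 10Q
Set MR = MC:
118 - 10Q = 24
94 = 10Q
Q* = 94/10 = 47/5

47/5


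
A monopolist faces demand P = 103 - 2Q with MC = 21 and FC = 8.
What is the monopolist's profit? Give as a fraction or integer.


MR = MC: 103 - 4Q = 21
Q* = 41/2
P* = 103 - 2*41/2 = 62
Profit = (P* - MC)*Q* - FC
= (62 - 21)*41/2 - 8
= 41*41/2 - 8
= 1681/2 - 8 = 1665/2

1665/2


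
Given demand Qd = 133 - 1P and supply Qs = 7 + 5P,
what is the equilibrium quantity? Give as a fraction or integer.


First find equilibrium price:
133 - 1P = 7 + 5P
P* = 126/6 = 21
Then substitute into demand:
Q* = 133 - 1 * 21 = 112

112


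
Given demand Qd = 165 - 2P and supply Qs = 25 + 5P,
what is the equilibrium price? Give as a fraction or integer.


At equilibrium, Qd = Qs.
165 - 2P = 25 + 5P
165 - 25 = 2P + 5P
140 = 7P
P* = 140/7 = 20

20


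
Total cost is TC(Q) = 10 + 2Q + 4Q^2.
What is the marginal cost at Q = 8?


MC = dTC/dQ = 2 + 2*4*Q
At Q = 8:
MC = 2 + 8*8
MC = 2 + 64 = 66

66


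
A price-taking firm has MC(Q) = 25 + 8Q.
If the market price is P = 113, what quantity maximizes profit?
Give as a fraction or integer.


In perfect competition, profit is maximized where P = MC.
113 = 25 + 8Q
88 = 8Q
Q* = 88/8 = 11

11


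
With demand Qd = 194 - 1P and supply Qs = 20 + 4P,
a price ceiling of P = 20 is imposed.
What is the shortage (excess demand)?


At P = 20:
Qd = 194 - 1*20 = 174
Qs = 20 + 4*20 = 100
Shortage = Qd - Qs = 174 - 100 = 74

74


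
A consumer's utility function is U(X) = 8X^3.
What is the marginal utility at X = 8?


MU = dU/dX = 8*3*X^(3-1)
MU = 24*X^2
At X = 8:
MU = 24 * 8^2
MU = 24 * 64 = 1536

1536


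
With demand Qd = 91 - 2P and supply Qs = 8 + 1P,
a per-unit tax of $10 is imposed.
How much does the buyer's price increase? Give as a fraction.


With a per-unit tax, the buyer's price increase depends on relative slopes.
Supply slope: d = 1, Demand slope: b = 2
Buyer's price increase = d * tax / (b + d)
= 1 * 10 / (2 + 1)
= 10 / 3 = 10/3

10/3


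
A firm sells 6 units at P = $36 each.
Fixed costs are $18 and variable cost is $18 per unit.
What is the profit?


Total Revenue = P * Q = 36 * 6 = $216
Total Cost = FC + VC*Q = 18 + 18*6 = $126
Profit = TR - TC = 216 - 126 = $90

$90


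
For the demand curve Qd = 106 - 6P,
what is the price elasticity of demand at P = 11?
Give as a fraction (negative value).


dQ/dP = -6
At P = 11: Q = 106 - 6*11 = 40
E = (dQ/dP)(P/Q) = (-6)(11/40) = -33/20

-33/20


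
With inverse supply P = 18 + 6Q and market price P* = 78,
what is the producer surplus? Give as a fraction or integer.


Minimum supply price (at Q=0): P_min = 18
Quantity supplied at P* = 78:
Q* = (78 - 18)/6 = 10
PS = (1/2) * Q* * (P* - P_min)
PS = (1/2) * 10 * (78 - 18)
PS = (1/2) * 10 * 60 = 300

300


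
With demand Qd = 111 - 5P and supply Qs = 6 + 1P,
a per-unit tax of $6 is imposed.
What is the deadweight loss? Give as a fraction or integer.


Pre-tax equilibrium quantity: Q* = 47/2
Post-tax equilibrium quantity: Q_tax = 37/2
Reduction in quantity: Q* - Q_tax = 5
DWL = (1/2) * tax * (Q* - Q_tax)
DWL = (1/2) * 6 * 5 = 15

15


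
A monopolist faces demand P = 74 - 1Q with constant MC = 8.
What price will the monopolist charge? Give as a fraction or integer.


MR = 74 - 2Q
Set MR = MC: 74 - 2Q = 8
Q* = 33
Substitute into demand:
P* = 74 - 1*33 = 41

41


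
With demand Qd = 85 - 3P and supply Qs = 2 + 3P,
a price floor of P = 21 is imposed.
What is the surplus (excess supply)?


At P = 21:
Qd = 85 - 3*21 = 22
Qs = 2 + 3*21 = 65
Surplus = Qs - Qd = 65 - 22 = 43

43


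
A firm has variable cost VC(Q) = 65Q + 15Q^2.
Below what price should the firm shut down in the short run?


AVC(Q) = VC(Q)/Q = 65 + 15Q
AVC is increasing in Q, so minimum AVC is at Q -> 0+.
Min AVC = 65
The firm should shut down if P < 65.

65


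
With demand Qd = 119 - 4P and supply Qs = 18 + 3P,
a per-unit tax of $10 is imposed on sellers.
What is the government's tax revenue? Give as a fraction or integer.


With tax on sellers, new supply: Qs' = 18 + 3(P - 10)
= 3P - 12
New equilibrium quantity:
Q_new = 309/7
Tax revenue = tax * Q_new = 10 * 309/7 = 3090/7

3090/7


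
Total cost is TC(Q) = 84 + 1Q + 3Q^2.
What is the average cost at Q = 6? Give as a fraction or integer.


TC(6) = 84 + 1*6 + 3*6^2
TC(6) = 84 + 6 + 108 = 198
AC = TC/Q = 198/6 = 33

33


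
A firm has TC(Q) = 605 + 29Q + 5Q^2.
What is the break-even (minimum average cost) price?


AC(Q) = 605/Q + 29 + 5Q
To minimize: dAC/dQ = -605/Q^2 + 5 = 0
Q^2 = 605/5 = 121
Q* = 11
Min AC = 605/11 + 29 + 5*11
Min AC = 55 + 29 + 55 = 139

139


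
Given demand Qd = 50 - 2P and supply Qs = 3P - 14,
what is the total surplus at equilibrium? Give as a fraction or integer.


Find equilibrium: 50 - 2P = 3P - 14
50 + 14 = 5P
P* = 64/5 = 64/5
Q* = 3*64/5 - 14 = 122/5
Inverse demand: P = 25 - Q/2, so P_max = 25
Inverse supply: P = 14/3 + Q/3, so P_min = 14/3
CS = (1/2) * 122/5 * (25 - 64/5) = 3721/25
PS = (1/2) * 122/5 * (64/5 - 14/3) = 7442/75
TS = CS + PS = 3721/25 + 7442/75 = 3721/15

3721/15


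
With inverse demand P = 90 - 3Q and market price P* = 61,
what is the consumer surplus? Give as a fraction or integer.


Maximum willingness to pay (at Q=0): P_max = 90
Quantity demanded at P* = 61:
Q* = (90 - 61)/3 = 29/3
CS = (1/2) * Q* * (P_max - P*)
CS = (1/2) * 29/3 * (90 - 61)
CS = (1/2) * 29/3 * 29 = 841/6

841/6


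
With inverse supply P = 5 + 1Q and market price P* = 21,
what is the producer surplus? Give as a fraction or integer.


Minimum supply price (at Q=0): P_min = 5
Quantity supplied at P* = 21:
Q* = (21 - 5)/1 = 16
PS = (1/2) * Q* * (P* - P_min)
PS = (1/2) * 16 * (21 - 5)
PS = (1/2) * 16 * 16 = 128

128


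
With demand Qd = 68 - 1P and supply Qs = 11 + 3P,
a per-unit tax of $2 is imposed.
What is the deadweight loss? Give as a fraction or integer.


Pre-tax equilibrium quantity: Q* = 215/4
Post-tax equilibrium quantity: Q_tax = 209/4
Reduction in quantity: Q* - Q_tax = 3/2
DWL = (1/2) * tax * (Q* - Q_tax)
DWL = (1/2) * 2 * 3/2 = 3/2

3/2


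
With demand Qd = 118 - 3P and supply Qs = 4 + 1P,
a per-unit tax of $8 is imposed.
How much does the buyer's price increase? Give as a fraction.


With a per-unit tax, the buyer's price increase depends on relative slopes.
Supply slope: d = 1, Demand slope: b = 3
Buyer's price increase = d * tax / (b + d)
= 1 * 8 / (3 + 1)
= 8 / 4 = 2

2


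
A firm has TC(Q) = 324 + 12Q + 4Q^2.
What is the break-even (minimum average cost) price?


AC(Q) = 324/Q + 12 + 4Q
To minimize: dAC/dQ = -324/Q^2 + 4 = 0
Q^2 = 324/4 = 81
Q* = 9
Min AC = 324/9 + 12 + 4*9
Min AC = 36 + 12 + 36 = 84

84


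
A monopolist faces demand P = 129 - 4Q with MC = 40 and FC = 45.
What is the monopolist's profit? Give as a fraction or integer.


MR = MC: 129 - 8Q = 40
Q* = 89/8
P* = 129 - 4*89/8 = 169/2
Profit = (P* - MC)*Q* - FC
= (169/2 - 40)*89/8 - 45
= 89/2*89/8 - 45
= 7921/16 - 45 = 7201/16

7201/16


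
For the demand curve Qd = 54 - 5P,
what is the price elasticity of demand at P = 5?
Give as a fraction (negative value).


dQ/dP = -5
At P = 5: Q = 54 - 5*5 = 29
E = (dQ/dP)(P/Q) = (-5)(5/29) = -25/29

-25/29


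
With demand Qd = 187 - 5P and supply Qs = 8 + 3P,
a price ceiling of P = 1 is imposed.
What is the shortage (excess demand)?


At P = 1:
Qd = 187 - 5*1 = 182
Qs = 8 + 3*1 = 11
Shortage = Qd - Qs = 182 - 11 = 171

171


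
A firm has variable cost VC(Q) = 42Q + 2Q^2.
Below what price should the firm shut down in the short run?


AVC(Q) = VC(Q)/Q = 42 + 2Q
AVC is increasing in Q, so minimum AVC is at Q -> 0+.
Min AVC = 42
The firm should shut down if P < 42.

42


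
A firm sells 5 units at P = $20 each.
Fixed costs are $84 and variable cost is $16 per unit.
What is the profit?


Total Revenue = P * Q = 20 * 5 = $100
Total Cost = FC + VC*Q = 84 + 16*5 = $164
Profit = TR - TC = 100 - 164 = $-64

$-64


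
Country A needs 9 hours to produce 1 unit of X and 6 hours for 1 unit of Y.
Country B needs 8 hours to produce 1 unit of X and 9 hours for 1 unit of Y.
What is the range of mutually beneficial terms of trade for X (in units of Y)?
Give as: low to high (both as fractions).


Opportunity cost of X for Country A = hours_X / hours_Y = 9/6 = 3/2 units of Y
Opportunity cost of X for Country B = hours_X / hours_Y = 8/9 = 8/9 units of Y
Terms of trade must be between the two opportunity costs.
Range: 8/9 to 3/2

8/9 to 3/2


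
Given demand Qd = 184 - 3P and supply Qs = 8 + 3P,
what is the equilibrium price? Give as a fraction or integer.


At equilibrium, Qd = Qs.
184 - 3P = 8 + 3P
184 - 8 = 3P + 3P
176 = 6P
P* = 176/6 = 88/3

88/3


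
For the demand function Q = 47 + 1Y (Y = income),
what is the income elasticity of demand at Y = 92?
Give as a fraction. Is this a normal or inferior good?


dQ/dY = 1
At Y = 92: Q = 47 + 1*92 = 139
Ey = (dQ/dY)(Y/Q) = 1 * 92 / 139 = 92/139
Since Ey > 0, this is a normal good.

92/139 (normal good)


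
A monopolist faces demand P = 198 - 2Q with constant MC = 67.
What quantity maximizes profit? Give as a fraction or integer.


TR = P*Q = (198 - 2Q)Q = 198Q - 2Q^2
MR = dTR/dQ = 198 - 4Q
Set MR = MC:
198 - 4Q = 67
131 = 4Q
Q* = 131/4 = 131/4

131/4


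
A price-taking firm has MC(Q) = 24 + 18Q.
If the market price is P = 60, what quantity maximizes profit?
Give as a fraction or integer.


In perfect competition, profit is maximized where P = MC.
60 = 24 + 18Q
36 = 18Q
Q* = 36/18 = 2

2


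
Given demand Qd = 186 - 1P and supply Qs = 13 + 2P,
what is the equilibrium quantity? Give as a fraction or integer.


First find equilibrium price:
186 - 1P = 13 + 2P
P* = 173/3 = 173/3
Then substitute into demand:
Q* = 186 - 1 * 173/3 = 385/3

385/3


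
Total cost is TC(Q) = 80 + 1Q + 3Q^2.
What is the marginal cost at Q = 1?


MC = dTC/dQ = 1 + 2*3*Q
At Q = 1:
MC = 1 + 6*1
MC = 1 + 6 = 7

7


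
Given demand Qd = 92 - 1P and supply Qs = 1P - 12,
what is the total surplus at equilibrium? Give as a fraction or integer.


Find equilibrium: 92 - 1P = 1P - 12
92 + 12 = 2P
P* = 104/2 = 52
Q* = 1*52 - 12 = 40
Inverse demand: P = 92 - Q/1, so P_max = 92
Inverse supply: P = 12 + Q/1, so P_min = 12
CS = (1/2) * 40 * (92 - 52) = 800
PS = (1/2) * 40 * (52 - 12) = 800
TS = CS + PS = 800 + 800 = 1600

1600


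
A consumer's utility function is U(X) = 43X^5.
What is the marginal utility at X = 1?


MU = dU/dX = 43*5*X^(5-1)
MU = 215*X^4
At X = 1:
MU = 215 * 1^4
MU = 215 * 1 = 215

215


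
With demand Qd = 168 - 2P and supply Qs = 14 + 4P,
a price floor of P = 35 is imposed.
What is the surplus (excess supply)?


At P = 35:
Qd = 168 - 2*35 = 98
Qs = 14 + 4*35 = 154
Surplus = Qs - Qd = 154 - 98 = 56

56


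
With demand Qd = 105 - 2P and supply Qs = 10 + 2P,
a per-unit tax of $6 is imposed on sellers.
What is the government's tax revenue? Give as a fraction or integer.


With tax on sellers, new supply: Qs' = 10 + 2(P - 6)
= 2P - 2
New equilibrium quantity:
Q_new = 103/2
Tax revenue = tax * Q_new = 6 * 103/2 = 309

309


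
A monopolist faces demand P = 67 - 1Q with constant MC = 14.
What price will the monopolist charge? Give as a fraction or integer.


MR = 67 - 2Q
Set MR = MC: 67 - 2Q = 14
Q* = 53/2
Substitute into demand:
P* = 67 - 1*53/2 = 81/2

81/2


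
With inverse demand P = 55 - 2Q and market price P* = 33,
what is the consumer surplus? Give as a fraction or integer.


Maximum willingness to pay (at Q=0): P_max = 55
Quantity demanded at P* = 33:
Q* = (55 - 33)/2 = 11
CS = (1/2) * Q* * (P_max - P*)
CS = (1/2) * 11 * (55 - 33)
CS = (1/2) * 11 * 22 = 121

121


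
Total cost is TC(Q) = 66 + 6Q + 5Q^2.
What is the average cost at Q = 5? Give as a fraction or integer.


TC(5) = 66 + 6*5 + 5*5^2
TC(5) = 66 + 30 + 125 = 221
AC = TC/Q = 221/5 = 221/5

221/5


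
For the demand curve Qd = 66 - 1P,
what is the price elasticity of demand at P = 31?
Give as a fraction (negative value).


dQ/dP = -1
At P = 31: Q = 66 - 1*31 = 35
E = (dQ/dP)(P/Q) = (-1)(31/35) = -31/35

-31/35


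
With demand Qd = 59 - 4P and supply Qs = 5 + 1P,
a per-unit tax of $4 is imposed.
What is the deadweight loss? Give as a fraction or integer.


Pre-tax equilibrium quantity: Q* = 79/5
Post-tax equilibrium quantity: Q_tax = 63/5
Reduction in quantity: Q* - Q_tax = 16/5
DWL = (1/2) * tax * (Q* - Q_tax)
DWL = (1/2) * 4 * 16/5 = 32/5

32/5


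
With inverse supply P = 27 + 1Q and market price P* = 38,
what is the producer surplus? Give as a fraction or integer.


Minimum supply price (at Q=0): P_min = 27
Quantity supplied at P* = 38:
Q* = (38 - 27)/1 = 11
PS = (1/2) * Q* * (P* - P_min)
PS = (1/2) * 11 * (38 - 27)
PS = (1/2) * 11 * 11 = 121/2

121/2


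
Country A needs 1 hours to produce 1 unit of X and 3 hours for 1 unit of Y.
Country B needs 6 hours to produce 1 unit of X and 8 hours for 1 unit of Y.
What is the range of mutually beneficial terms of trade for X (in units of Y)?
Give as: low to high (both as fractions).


Opportunity cost of X for Country A = hours_X / hours_Y = 1/3 = 1/3 units of Y
Opportunity cost of X for Country B = hours_X / hours_Y = 6/8 = 3/4 units of Y
Terms of trade must be between the two opportunity costs.
Range: 1/3 to 3/4

1/3 to 3/4


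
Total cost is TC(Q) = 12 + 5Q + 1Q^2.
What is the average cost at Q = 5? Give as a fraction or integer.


TC(5) = 12 + 5*5 + 1*5^2
TC(5) = 12 + 25 + 25 = 62
AC = TC/Q = 62/5 = 62/5

62/5


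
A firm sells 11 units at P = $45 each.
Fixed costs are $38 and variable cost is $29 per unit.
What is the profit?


Total Revenue = P * Q = 45 * 11 = $495
Total Cost = FC + VC*Q = 38 + 29*11 = $357
Profit = TR - TC = 495 - 357 = $138

$138


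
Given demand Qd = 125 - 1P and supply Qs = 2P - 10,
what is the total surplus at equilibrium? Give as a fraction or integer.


Find equilibrium: 125 - 1P = 2P - 10
125 + 10 = 3P
P* = 135/3 = 45
Q* = 2*45 - 10 = 80
Inverse demand: P = 125 - Q/1, so P_max = 125
Inverse supply: P = 5 + Q/2, so P_min = 5
CS = (1/2) * 80 * (125 - 45) = 3200
PS = (1/2) * 80 * (45 - 5) = 1600
TS = CS + PS = 3200 + 1600 = 4800

4800


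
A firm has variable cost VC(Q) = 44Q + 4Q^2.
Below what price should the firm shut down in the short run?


AVC(Q) = VC(Q)/Q = 44 + 4Q
AVC is increasing in Q, so minimum AVC is at Q -> 0+.
Min AVC = 44
The firm should shut down if P < 44.

44


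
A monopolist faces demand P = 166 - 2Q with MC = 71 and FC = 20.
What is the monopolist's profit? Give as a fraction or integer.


MR = MC: 166 - 4Q = 71
Q* = 95/4
P* = 166 - 2*95/4 = 237/2
Profit = (P* - MC)*Q* - FC
= (237/2 - 71)*95/4 - 20
= 95/2*95/4 - 20
= 9025/8 - 20 = 8865/8

8865/8


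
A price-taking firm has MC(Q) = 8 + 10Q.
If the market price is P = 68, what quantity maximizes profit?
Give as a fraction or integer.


In perfect competition, profit is maximized where P = MC.
68 = 8 + 10Q
60 = 10Q
Q* = 60/10 = 6

6


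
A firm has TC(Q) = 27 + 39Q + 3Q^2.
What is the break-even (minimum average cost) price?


AC(Q) = 27/Q + 39 + 3Q
To minimize: dAC/dQ = -27/Q^2 + 3 = 0
Q^2 = 27/3 = 9
Q* = 3
Min AC = 27/3 + 39 + 3*3
Min AC = 9 + 39 + 9 = 57

57


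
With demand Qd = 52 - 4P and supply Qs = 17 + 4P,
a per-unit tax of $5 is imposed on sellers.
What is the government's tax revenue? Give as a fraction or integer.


With tax on sellers, new supply: Qs' = 17 + 4(P - 5)
= 4P - 3
New equilibrium quantity:
Q_new = 49/2
Tax revenue = tax * Q_new = 5 * 49/2 = 245/2

245/2


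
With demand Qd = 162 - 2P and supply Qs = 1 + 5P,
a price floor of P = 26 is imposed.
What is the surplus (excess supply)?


At P = 26:
Qd = 162 - 2*26 = 110
Qs = 1 + 5*26 = 131
Surplus = Qs - Qd = 131 - 110 = 21

21


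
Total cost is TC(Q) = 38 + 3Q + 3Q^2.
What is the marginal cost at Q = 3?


MC = dTC/dQ = 3 + 2*3*Q
At Q = 3:
MC = 3 + 6*3
MC = 3 + 18 = 21

21


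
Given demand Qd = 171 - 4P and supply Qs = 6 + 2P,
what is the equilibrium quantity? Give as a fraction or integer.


First find equilibrium price:
171 - 4P = 6 + 2P
P* = 165/6 = 55/2
Then substitute into demand:
Q* = 171 - 4 * 55/2 = 61

61


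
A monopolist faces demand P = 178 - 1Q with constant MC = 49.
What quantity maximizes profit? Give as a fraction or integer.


TR = P*Q = (178 - 1Q)Q = 178Q - 1Q^2
MR = dTR/dQ = 178 - 2Q
Set MR = MC:
178 - 2Q = 49
129 = 2Q
Q* = 129/2 = 129/2

129/2


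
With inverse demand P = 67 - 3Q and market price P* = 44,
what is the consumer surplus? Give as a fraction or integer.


Maximum willingness to pay (at Q=0): P_max = 67
Quantity demanded at P* = 44:
Q* = (67 - 44)/3 = 23/3
CS = (1/2) * Q* * (P_max - P*)
CS = (1/2) * 23/3 * (67 - 44)
CS = (1/2) * 23/3 * 23 = 529/6

529/6


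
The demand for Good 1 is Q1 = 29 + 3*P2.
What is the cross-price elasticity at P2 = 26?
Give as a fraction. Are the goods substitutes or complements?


dQ1/dP2 = 3
At P2 = 26: Q1 = 29 + 3*26 = 107
Exy = (dQ1/dP2)(P2/Q1) = 3 * 26 / 107 = 78/107
Since Exy > 0, the goods are substitutes.

78/107 (substitutes)


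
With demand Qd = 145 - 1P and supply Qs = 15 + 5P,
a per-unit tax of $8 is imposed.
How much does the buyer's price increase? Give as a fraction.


With a per-unit tax, the buyer's price increase depends on relative slopes.
Supply slope: d = 5, Demand slope: b = 1
Buyer's price increase = d * tax / (b + d)
= 5 * 8 / (1 + 5)
= 40 / 6 = 20/3

20/3


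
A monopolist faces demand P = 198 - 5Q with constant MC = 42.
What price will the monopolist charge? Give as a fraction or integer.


MR = 198 - 10Q
Set MR = MC: 198 - 10Q = 42
Q* = 78/5
Substitute into demand:
P* = 198 - 5*78/5 = 120

120


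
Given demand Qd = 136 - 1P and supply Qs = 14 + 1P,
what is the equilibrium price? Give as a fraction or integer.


At equilibrium, Qd = Qs.
136 - 1P = 14 + 1P
136 - 14 = 1P + 1P
122 = 2P
P* = 122/2 = 61

61


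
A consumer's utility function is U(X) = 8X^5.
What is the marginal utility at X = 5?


MU = dU/dX = 8*5*X^(5-1)
MU = 40*X^4
At X = 5:
MU = 40 * 5^4
MU = 40 * 625 = 25000

25000


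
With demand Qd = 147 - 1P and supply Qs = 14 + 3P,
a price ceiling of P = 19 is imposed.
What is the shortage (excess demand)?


At P = 19:
Qd = 147 - 1*19 = 128
Qs = 14 + 3*19 = 71
Shortage = Qd - Qs = 128 - 71 = 57

57


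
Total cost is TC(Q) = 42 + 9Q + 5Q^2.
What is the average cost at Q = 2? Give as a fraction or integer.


TC(2) = 42 + 9*2 + 5*2^2
TC(2) = 42 + 18 + 20 = 80
AC = TC/Q = 80/2 = 40

40


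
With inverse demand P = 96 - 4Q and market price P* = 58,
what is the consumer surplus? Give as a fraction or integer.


Maximum willingness to pay (at Q=0): P_max = 96
Quantity demanded at P* = 58:
Q* = (96 - 58)/4 = 19/2
CS = (1/2) * Q* * (P_max - P*)
CS = (1/2) * 19/2 * (96 - 58)
CS = (1/2) * 19/2 * 38 = 361/2

361/2


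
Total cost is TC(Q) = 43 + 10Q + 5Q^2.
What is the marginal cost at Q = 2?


MC = dTC/dQ = 10 + 2*5*Q
At Q = 2:
MC = 10 + 10*2
MC = 10 + 20 = 30

30


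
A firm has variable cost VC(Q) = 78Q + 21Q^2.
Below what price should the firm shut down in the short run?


AVC(Q) = VC(Q)/Q = 78 + 21Q
AVC is increasing in Q, so minimum AVC is at Q -> 0+.
Min AVC = 78
The firm should shut down if P < 78.

78
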